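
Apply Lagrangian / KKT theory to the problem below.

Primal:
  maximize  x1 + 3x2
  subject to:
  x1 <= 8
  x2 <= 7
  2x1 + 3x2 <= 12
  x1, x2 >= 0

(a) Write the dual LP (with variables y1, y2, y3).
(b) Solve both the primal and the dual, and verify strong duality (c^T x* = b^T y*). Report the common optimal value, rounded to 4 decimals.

The standard primal-dual pair for 'max c^T x s.t. A x <= b, x >= 0' is:
  Dual:  min b^T y  s.t.  A^T y >= c,  y >= 0.

So the dual LP is:
  minimize  8y1 + 7y2 + 12y3
  subject to:
    y1 + 2y3 >= 1
    y2 + 3y3 >= 3
    y1, y2, y3 >= 0

Solving the primal: x* = (0, 4).
  primal value c^T x* = 12.
Solving the dual: y* = (0, 0, 1).
  dual value b^T y* = 12.
Strong duality: c^T x* = b^T y*. Confirmed.

12


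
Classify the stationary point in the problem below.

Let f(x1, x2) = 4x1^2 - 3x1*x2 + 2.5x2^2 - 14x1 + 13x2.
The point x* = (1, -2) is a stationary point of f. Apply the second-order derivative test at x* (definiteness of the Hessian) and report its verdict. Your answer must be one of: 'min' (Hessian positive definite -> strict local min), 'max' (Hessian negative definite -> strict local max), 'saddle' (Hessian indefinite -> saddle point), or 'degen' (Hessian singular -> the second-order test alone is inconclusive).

Compute the Hessian H = grad^2 f:
  H = [[8, -3], [-3, 5]]
Verify stationarity: grad f(x*) = H x* + g = (0, 0).
Eigenvalues of H: 3.1459, 9.8541.
Both eigenvalues > 0, so H is positive definite -> x* is a strict local min.

min


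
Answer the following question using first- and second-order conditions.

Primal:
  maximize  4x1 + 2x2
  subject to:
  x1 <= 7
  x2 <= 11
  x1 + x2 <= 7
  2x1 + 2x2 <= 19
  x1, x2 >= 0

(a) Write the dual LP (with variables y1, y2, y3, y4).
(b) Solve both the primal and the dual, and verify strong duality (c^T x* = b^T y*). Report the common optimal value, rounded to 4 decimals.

The standard primal-dual pair for 'max c^T x s.t. A x <= b, x >= 0' is:
  Dual:  min b^T y  s.t.  A^T y >= c,  y >= 0.

So the dual LP is:
  minimize  7y1 + 11y2 + 7y3 + 19y4
  subject to:
    y1 + y3 + 2y4 >= 4
    y2 + y3 + 2y4 >= 2
    y1, y2, y3, y4 >= 0

Solving the primal: x* = (7, 0).
  primal value c^T x* = 28.
Solving the dual: y* = (2, 0, 2, 0).
  dual value b^T y* = 28.
Strong duality: c^T x* = b^T y*. Confirmed.

28


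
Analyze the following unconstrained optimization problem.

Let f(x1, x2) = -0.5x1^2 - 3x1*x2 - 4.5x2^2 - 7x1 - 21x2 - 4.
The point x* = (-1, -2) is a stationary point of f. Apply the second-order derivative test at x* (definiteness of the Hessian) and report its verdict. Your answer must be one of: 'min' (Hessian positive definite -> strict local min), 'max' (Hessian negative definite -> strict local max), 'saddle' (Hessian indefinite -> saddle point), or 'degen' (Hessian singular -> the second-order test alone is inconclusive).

Compute the Hessian H = grad^2 f:
  H = [[-1, -3], [-3, -9]]
Verify stationarity: grad f(x*) = H x* + g = (0, 0).
Eigenvalues of H: -10, 0.
H has a zero eigenvalue (singular; negative semidefinite but not definite), so H is neither positive definite, negative definite, nor indefinite. The second-order test alone is inconclusive -> degen.
(Indeed, f is constant along the null direction of H through x*, so x* is not a strict local extremum.)

degen


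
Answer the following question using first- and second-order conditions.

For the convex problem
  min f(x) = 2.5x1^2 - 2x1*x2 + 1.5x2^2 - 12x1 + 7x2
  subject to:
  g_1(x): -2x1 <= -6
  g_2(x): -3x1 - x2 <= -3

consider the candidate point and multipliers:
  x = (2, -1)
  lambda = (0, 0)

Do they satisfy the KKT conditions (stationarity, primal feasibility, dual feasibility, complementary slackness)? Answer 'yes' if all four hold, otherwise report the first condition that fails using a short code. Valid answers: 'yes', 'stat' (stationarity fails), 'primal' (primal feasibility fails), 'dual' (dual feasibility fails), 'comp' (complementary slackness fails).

Gradient of f: grad f(x) = Q x + c = (0, 0)
Constraint values g_i(x) = a_i^T x - b_i:
  g_1((2, -1)) = 2
  g_2((2, -1)) = -2
Stationarity residual: grad f(x) + sum_i lambda_i a_i = (0, 0)
  -> stationarity OK
Primal feasibility (all g_i <= 0): FAILS
Dual feasibility (all lambda_i >= 0): OK
Complementary slackness (lambda_i * g_i(x) = 0 for all i): OK

Verdict: the first failing condition is primal_feasibility -> primal.

primal


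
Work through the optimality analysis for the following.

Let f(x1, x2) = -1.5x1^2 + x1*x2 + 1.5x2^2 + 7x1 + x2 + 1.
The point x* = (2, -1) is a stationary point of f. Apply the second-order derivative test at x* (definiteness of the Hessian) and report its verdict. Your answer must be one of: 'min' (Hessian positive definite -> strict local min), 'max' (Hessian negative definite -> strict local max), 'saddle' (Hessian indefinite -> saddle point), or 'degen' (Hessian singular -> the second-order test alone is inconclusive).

Compute the Hessian H = grad^2 f:
  H = [[-3, 1], [1, 3]]
Verify stationarity: grad f(x*) = H x* + g = (0, 0).
Eigenvalues of H: -3.1623, 3.1623.
Eigenvalues have mixed signs, so H is indefinite -> x* is a saddle point.

saddle


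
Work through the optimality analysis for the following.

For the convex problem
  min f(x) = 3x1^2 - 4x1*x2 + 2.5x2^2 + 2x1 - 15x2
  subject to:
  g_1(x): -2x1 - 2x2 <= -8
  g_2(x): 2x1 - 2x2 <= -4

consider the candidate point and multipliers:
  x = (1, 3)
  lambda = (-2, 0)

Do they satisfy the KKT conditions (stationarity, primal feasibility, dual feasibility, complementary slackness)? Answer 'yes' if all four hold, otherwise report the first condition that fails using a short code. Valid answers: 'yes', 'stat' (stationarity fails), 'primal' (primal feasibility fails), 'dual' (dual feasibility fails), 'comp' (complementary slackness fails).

Gradient of f: grad f(x) = Q x + c = (-4, -4)
Constraint values g_i(x) = a_i^T x - b_i:
  g_1((1, 3)) = 0
  g_2((1, 3)) = 0
Stationarity residual: grad f(x) + sum_i lambda_i a_i = (0, 0)
  -> stationarity OK
Primal feasibility (all g_i <= 0): OK
Dual feasibility (all lambda_i >= 0): FAILS
Complementary slackness (lambda_i * g_i(x) = 0 for all i): OK

Verdict: the first failing condition is dual_feasibility -> dual.

dual


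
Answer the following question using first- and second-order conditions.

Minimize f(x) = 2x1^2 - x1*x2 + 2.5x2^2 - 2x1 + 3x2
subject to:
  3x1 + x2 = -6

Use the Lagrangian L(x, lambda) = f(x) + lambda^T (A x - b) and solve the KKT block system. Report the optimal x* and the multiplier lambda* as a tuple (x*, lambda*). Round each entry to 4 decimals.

Form the Lagrangian:
  L(x, lambda) = (1/2) x^T Q x + c^T x + lambda^T (A x - b)
Stationarity (grad_x L = 0): Q x + c + A^T lambda = 0.
Primal feasibility: A x = b.

This gives the KKT block system:
  [ Q   A^T ] [ x     ]   [-c ]
  [ A    0  ] [ lambda ] = [ b ]

Solving the linear system:
  x*      = (-1.5455, -1.3636)
  lambda* = (2.2727)
  f(x*)   = 6.3182

x* = (-1.5455, -1.3636), lambda* = (2.2727)


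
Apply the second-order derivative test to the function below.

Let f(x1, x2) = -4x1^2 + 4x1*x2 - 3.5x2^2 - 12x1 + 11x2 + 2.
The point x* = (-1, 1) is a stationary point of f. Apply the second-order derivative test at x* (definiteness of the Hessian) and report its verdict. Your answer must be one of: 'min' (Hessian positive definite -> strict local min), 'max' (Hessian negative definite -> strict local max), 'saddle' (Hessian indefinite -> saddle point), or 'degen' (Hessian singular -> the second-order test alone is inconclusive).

Compute the Hessian H = grad^2 f:
  H = [[-8, 4], [4, -7]]
Verify stationarity: grad f(x*) = H x* + g = (0, 0).
Eigenvalues of H: -11.5311, -3.4689.
Both eigenvalues < 0, so H is negative definite -> x* is a strict local max.

max


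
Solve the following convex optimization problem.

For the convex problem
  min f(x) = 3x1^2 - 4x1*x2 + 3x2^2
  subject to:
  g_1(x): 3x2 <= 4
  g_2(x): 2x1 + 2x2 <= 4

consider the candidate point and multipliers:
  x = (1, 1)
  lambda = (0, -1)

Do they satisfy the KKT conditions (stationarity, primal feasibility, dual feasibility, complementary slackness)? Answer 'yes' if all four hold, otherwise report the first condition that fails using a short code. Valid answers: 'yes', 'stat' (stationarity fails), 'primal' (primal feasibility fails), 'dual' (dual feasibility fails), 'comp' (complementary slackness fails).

Gradient of f: grad f(x) = Q x + c = (2, 2)
Constraint values g_i(x) = a_i^T x - b_i:
  g_1((1, 1)) = -1
  g_2((1, 1)) = 0
Stationarity residual: grad f(x) + sum_i lambda_i a_i = (0, 0)
  -> stationarity OK
Primal feasibility (all g_i <= 0): OK
Dual feasibility (all lambda_i >= 0): FAILS
Complementary slackness (lambda_i * g_i(x) = 0 for all i): OK

Verdict: the first failing condition is dual_feasibility -> dual.

dual


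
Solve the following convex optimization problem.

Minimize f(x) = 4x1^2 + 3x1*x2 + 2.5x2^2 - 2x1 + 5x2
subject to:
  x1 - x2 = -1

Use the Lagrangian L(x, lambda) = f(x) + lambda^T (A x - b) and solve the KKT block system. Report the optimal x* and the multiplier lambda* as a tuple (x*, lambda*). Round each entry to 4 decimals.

Form the Lagrangian:
  L(x, lambda) = (1/2) x^T Q x + c^T x + lambda^T (A x - b)
Stationarity (grad_x L = 0): Q x + c + A^T lambda = 0.
Primal feasibility: A x = b.

This gives the KKT block system:
  [ Q   A^T ] [ x     ]   [-c ]
  [ A    0  ] [ lambda ] = [ b ]

Solving the linear system:
  x*      = (-0.5789, 0.4211)
  lambda* = (5.3684)
  f(x*)   = 4.3158

x* = (-0.5789, 0.4211), lambda* = (5.3684)


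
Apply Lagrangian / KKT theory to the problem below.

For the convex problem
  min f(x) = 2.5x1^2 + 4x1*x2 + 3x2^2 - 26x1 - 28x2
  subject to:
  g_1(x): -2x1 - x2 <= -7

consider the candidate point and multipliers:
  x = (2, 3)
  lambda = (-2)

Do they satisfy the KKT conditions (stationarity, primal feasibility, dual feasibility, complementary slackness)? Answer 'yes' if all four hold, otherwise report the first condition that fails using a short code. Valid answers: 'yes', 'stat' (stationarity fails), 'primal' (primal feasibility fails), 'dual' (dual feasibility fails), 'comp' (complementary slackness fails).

Gradient of f: grad f(x) = Q x + c = (-4, -2)
Constraint values g_i(x) = a_i^T x - b_i:
  g_1((2, 3)) = 0
Stationarity residual: grad f(x) + sum_i lambda_i a_i = (0, 0)
  -> stationarity OK
Primal feasibility (all g_i <= 0): OK
Dual feasibility (all lambda_i >= 0): FAILS
Complementary slackness (lambda_i * g_i(x) = 0 for all i): OK

Verdict: the first failing condition is dual_feasibility -> dual.

dual


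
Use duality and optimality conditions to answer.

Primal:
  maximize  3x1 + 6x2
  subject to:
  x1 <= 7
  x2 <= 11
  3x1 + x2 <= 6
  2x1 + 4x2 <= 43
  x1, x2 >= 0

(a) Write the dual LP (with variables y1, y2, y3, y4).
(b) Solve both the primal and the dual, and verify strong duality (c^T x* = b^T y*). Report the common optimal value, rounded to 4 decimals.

The standard primal-dual pair for 'max c^T x s.t. A x <= b, x >= 0' is:
  Dual:  min b^T y  s.t.  A^T y >= c,  y >= 0.

So the dual LP is:
  minimize  7y1 + 11y2 + 6y3 + 43y4
  subject to:
    y1 + 3y3 + 2y4 >= 3
    y2 + y3 + 4y4 >= 6
    y1, y2, y3, y4 >= 0

Solving the primal: x* = (0, 6).
  primal value c^T x* = 36.
Solving the dual: y* = (0, 0, 6, 0).
  dual value b^T y* = 36.
Strong duality: c^T x* = b^T y*. Confirmed.

36


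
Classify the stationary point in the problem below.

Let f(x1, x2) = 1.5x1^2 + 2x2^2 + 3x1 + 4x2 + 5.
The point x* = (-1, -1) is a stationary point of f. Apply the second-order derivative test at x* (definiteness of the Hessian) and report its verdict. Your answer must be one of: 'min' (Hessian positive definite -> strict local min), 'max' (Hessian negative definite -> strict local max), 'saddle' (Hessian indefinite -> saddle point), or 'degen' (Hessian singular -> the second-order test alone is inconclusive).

Compute the Hessian H = grad^2 f:
  H = [[3, 0], [0, 4]]
Verify stationarity: grad f(x*) = H x* + g = (0, 0).
Eigenvalues of H: 3, 4.
Both eigenvalues > 0, so H is positive definite -> x* is a strict local min.

min


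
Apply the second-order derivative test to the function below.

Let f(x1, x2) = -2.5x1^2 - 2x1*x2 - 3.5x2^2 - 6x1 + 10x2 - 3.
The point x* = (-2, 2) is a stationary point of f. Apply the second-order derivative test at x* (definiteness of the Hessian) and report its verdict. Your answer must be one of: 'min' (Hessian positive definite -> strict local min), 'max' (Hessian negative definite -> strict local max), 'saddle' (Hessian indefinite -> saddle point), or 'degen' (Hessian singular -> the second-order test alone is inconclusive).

Compute the Hessian H = grad^2 f:
  H = [[-5, -2], [-2, -7]]
Verify stationarity: grad f(x*) = H x* + g = (0, 0).
Eigenvalues of H: -8.2361, -3.7639.
Both eigenvalues < 0, so H is negative definite -> x* is a strict local max.

max


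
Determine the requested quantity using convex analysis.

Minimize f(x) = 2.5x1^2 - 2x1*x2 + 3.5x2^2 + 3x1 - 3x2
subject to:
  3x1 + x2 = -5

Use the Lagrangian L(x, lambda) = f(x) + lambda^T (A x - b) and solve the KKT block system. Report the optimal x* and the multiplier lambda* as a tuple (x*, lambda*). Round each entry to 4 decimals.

Form the Lagrangian:
  L(x, lambda) = (1/2) x^T Q x + c^T x + lambda^T (A x - b)
Stationarity (grad_x L = 0): Q x + c + A^T lambda = 0.
Primal feasibility: A x = b.

This gives the KKT block system:
  [ Q   A^T ] [ x     ]   [-c ]
  [ A    0  ] [ lambda ] = [ b ]

Solving the linear system:
  x*      = (-1.5875, -0.2375)
  lambda* = (1.4875)
  f(x*)   = 1.6937

x* = (-1.5875, -0.2375), lambda* = (1.4875)


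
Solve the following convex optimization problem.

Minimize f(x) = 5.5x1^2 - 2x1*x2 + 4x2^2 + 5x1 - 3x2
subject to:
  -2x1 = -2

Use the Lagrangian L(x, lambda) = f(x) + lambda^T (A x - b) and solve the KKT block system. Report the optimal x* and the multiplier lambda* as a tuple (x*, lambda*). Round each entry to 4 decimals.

Form the Lagrangian:
  L(x, lambda) = (1/2) x^T Q x + c^T x + lambda^T (A x - b)
Stationarity (grad_x L = 0): Q x + c + A^T lambda = 0.
Primal feasibility: A x = b.

This gives the KKT block system:
  [ Q   A^T ] [ x     ]   [-c ]
  [ A    0  ] [ lambda ] = [ b ]

Solving the linear system:
  x*      = (1, 0.625)
  lambda* = (7.375)
  f(x*)   = 8.9375

x* = (1, 0.625), lambda* = (7.375)


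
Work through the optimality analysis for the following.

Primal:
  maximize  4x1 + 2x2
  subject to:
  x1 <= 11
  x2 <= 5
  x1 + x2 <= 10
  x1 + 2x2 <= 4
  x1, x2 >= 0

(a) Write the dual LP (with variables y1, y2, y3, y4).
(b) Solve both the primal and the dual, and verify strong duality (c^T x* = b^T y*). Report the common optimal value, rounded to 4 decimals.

The standard primal-dual pair for 'max c^T x s.t. A x <= b, x >= 0' is:
  Dual:  min b^T y  s.t.  A^T y >= c,  y >= 0.

So the dual LP is:
  minimize  11y1 + 5y2 + 10y3 + 4y4
  subject to:
    y1 + y3 + y4 >= 4
    y2 + y3 + 2y4 >= 2
    y1, y2, y3, y4 >= 0

Solving the primal: x* = (4, 0).
  primal value c^T x* = 16.
Solving the dual: y* = (0, 0, 0, 4).
  dual value b^T y* = 16.
Strong duality: c^T x* = b^T y*. Confirmed.

16


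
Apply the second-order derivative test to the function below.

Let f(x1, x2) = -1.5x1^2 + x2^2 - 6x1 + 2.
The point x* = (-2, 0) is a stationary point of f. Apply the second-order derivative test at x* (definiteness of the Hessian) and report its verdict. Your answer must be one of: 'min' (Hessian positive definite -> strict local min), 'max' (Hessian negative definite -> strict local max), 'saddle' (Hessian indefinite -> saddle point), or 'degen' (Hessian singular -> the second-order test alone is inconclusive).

Compute the Hessian H = grad^2 f:
  H = [[-3, 0], [0, 2]]
Verify stationarity: grad f(x*) = H x* + g = (0, 0).
Eigenvalues of H: -3, 2.
Eigenvalues have mixed signs, so H is indefinite -> x* is a saddle point.

saddle


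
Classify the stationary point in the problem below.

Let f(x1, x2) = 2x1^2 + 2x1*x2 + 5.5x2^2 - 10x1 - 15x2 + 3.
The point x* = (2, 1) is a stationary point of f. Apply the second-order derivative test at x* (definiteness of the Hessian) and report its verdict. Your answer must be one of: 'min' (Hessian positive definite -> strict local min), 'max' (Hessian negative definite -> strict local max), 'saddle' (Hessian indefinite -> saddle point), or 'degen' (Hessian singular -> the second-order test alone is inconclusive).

Compute the Hessian H = grad^2 f:
  H = [[4, 2], [2, 11]]
Verify stationarity: grad f(x*) = H x* + g = (0, 0).
Eigenvalues of H: 3.4689, 11.5311.
Both eigenvalues > 0, so H is positive definite -> x* is a strict local min.

min


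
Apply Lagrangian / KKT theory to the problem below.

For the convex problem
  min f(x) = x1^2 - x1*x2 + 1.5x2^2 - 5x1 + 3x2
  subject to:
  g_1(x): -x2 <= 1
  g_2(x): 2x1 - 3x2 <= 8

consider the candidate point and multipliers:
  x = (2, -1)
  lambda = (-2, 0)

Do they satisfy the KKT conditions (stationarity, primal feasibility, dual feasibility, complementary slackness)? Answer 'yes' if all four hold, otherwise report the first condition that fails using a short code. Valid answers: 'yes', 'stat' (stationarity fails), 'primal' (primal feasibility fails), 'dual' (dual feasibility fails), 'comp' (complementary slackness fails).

Gradient of f: grad f(x) = Q x + c = (0, -2)
Constraint values g_i(x) = a_i^T x - b_i:
  g_1((2, -1)) = 0
  g_2((2, -1)) = -1
Stationarity residual: grad f(x) + sum_i lambda_i a_i = (0, 0)
  -> stationarity OK
Primal feasibility (all g_i <= 0): OK
Dual feasibility (all lambda_i >= 0): FAILS
Complementary slackness (lambda_i * g_i(x) = 0 for all i): OK

Verdict: the first failing condition is dual_feasibility -> dual.

dual


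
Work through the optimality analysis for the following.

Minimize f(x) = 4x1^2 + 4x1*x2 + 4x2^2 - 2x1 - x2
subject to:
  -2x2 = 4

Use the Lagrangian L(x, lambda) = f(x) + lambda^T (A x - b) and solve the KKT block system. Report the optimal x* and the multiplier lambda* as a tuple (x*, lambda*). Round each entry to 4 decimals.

Form the Lagrangian:
  L(x, lambda) = (1/2) x^T Q x + c^T x + lambda^T (A x - b)
Stationarity (grad_x L = 0): Q x + c + A^T lambda = 0.
Primal feasibility: A x = b.

This gives the KKT block system:
  [ Q   A^T ] [ x     ]   [-c ]
  [ A    0  ] [ lambda ] = [ b ]

Solving the linear system:
  x*      = (1.25, -2)
  lambda* = (-6)
  f(x*)   = 11.75

x* = (1.25, -2), lambda* = (-6)


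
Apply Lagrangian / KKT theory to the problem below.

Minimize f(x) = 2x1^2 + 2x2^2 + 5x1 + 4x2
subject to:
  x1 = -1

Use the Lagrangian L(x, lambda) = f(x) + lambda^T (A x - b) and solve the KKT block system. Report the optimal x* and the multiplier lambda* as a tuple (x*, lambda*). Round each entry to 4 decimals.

Form the Lagrangian:
  L(x, lambda) = (1/2) x^T Q x + c^T x + lambda^T (A x - b)
Stationarity (grad_x L = 0): Q x + c + A^T lambda = 0.
Primal feasibility: A x = b.

This gives the KKT block system:
  [ Q   A^T ] [ x     ]   [-c ]
  [ A    0  ] [ lambda ] = [ b ]

Solving the linear system:
  x*      = (-1, -1)
  lambda* = (-1)
  f(x*)   = -5

x* = (-1, -1), lambda* = (-1)


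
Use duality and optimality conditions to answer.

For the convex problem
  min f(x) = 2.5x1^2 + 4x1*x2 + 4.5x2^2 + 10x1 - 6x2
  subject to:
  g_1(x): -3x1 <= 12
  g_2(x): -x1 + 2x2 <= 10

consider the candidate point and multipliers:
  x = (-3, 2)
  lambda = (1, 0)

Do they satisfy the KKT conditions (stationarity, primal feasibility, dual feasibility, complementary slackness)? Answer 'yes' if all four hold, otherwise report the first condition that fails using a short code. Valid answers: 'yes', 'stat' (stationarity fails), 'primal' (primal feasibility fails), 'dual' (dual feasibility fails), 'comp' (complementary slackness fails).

Gradient of f: grad f(x) = Q x + c = (3, 0)
Constraint values g_i(x) = a_i^T x - b_i:
  g_1((-3, 2)) = -3
  g_2((-3, 2)) = -3
Stationarity residual: grad f(x) + sum_i lambda_i a_i = (0, 0)
  -> stationarity OK
Primal feasibility (all g_i <= 0): OK
Dual feasibility (all lambda_i >= 0): OK
Complementary slackness (lambda_i * g_i(x) = 0 for all i): FAILS

Verdict: the first failing condition is complementary_slackness -> comp.

comp


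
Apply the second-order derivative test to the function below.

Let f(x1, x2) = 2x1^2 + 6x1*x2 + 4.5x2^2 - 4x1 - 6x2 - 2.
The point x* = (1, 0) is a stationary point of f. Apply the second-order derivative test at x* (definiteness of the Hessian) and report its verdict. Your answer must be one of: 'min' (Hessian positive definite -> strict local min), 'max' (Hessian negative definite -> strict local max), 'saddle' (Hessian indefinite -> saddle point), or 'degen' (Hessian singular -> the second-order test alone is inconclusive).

Compute the Hessian H = grad^2 f:
  H = [[4, 6], [6, 9]]
Verify stationarity: grad f(x*) = H x* + g = (0, 0).
Eigenvalues of H: 0, 13.
H has a zero eigenvalue (singular; positive semidefinite but not definite), so H is neither positive definite, negative definite, nor indefinite. The second-order test alone is inconclusive -> degen.
(Indeed, f is constant along the null direction of H through x*, so x* is not a strict local extremum.)

degen


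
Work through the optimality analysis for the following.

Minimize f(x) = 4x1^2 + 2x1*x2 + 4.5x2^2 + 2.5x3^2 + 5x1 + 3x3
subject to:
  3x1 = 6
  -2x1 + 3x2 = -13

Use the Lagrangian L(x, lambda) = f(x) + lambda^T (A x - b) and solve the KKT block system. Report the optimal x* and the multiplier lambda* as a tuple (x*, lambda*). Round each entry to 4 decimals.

Form the Lagrangian:
  L(x, lambda) = (1/2) x^T Q x + c^T x + lambda^T (A x - b)
Stationarity (grad_x L = 0): Q x + c + A^T lambda = 0.
Primal feasibility: A x = b.

This gives the KKT block system:
  [ Q   A^T ] [ x     ]   [-c ]
  [ A    0  ] [ lambda ] = [ b ]

Solving the linear system:
  x*      = (2, -3, -0.6)
  lambda* = (0.1111, 7.6667)
  f(x*)   = 53.6

x* = (2, -3, -0.6), lambda* = (0.1111, 7.6667)


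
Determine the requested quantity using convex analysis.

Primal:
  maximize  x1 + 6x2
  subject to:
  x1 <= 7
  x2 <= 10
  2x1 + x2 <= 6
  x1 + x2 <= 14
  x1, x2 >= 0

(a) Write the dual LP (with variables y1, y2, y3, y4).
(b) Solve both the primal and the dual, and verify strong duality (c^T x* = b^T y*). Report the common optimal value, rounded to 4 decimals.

The standard primal-dual pair for 'max c^T x s.t. A x <= b, x >= 0' is:
  Dual:  min b^T y  s.t.  A^T y >= c,  y >= 0.

So the dual LP is:
  minimize  7y1 + 10y2 + 6y3 + 14y4
  subject to:
    y1 + 2y3 + y4 >= 1
    y2 + y3 + y4 >= 6
    y1, y2, y3, y4 >= 0

Solving the primal: x* = (0, 6).
  primal value c^T x* = 36.
Solving the dual: y* = (0, 0, 6, 0).
  dual value b^T y* = 36.
Strong duality: c^T x* = b^T y*. Confirmed.

36


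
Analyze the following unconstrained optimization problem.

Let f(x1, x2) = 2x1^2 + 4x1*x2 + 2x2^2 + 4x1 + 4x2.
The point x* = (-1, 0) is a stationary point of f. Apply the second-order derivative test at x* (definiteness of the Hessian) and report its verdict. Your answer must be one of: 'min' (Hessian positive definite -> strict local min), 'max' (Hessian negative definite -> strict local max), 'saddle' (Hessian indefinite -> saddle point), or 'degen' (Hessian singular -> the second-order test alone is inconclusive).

Compute the Hessian H = grad^2 f:
  H = [[4, 4], [4, 4]]
Verify stationarity: grad f(x*) = H x* + g = (0, 0).
Eigenvalues of H: 0, 8.
H has a zero eigenvalue (singular; positive semidefinite but not definite), so H is neither positive definite, negative definite, nor indefinite. The second-order test alone is inconclusive -> degen.
(Indeed, f is constant along the null direction of H through x*, so x* is not a strict local extremum.)

degen


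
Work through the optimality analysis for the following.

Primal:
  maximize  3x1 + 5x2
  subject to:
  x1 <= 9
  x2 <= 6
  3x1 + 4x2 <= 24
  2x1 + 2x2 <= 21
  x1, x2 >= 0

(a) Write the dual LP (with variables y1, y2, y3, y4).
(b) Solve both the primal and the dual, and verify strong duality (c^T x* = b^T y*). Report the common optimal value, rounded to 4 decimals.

The standard primal-dual pair for 'max c^T x s.t. A x <= b, x >= 0' is:
  Dual:  min b^T y  s.t.  A^T y >= c,  y >= 0.

So the dual LP is:
  minimize  9y1 + 6y2 + 24y3 + 21y4
  subject to:
    y1 + 3y3 + 2y4 >= 3
    y2 + 4y3 + 2y4 >= 5
    y1, y2, y3, y4 >= 0

Solving the primal: x* = (0, 6).
  primal value c^T x* = 30.
Solving the dual: y* = (0, 1, 1, 0).
  dual value b^T y* = 30.
Strong duality: c^T x* = b^T y*. Confirmed.

30


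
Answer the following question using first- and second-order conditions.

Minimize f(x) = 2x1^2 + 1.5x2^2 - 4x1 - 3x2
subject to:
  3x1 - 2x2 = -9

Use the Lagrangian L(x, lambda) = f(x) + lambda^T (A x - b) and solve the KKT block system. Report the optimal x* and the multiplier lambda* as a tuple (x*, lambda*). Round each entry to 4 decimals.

Form the Lagrangian:
  L(x, lambda) = (1/2) x^T Q x + c^T x + lambda^T (A x - b)
Stationarity (grad_x L = 0): Q x + c + A^T lambda = 0.
Primal feasibility: A x = b.

This gives the KKT block system:
  [ Q   A^T ] [ x     ]   [-c ]
  [ A    0  ] [ lambda ] = [ b ]

Solving the linear system:
  x*      = (-1.093, 2.8605)
  lambda* = (2.7907)
  f(x*)   = 10.4535

x* = (-1.093, 2.8605), lambda* = (2.7907)


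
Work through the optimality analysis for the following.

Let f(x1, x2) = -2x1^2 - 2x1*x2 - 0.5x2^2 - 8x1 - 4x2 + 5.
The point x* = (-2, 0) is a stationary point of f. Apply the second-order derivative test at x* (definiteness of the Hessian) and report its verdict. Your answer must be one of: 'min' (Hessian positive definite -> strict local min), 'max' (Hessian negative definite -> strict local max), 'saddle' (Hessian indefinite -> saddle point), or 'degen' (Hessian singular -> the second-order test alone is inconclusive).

Compute the Hessian H = grad^2 f:
  H = [[-4, -2], [-2, -1]]
Verify stationarity: grad f(x*) = H x* + g = (0, 0).
Eigenvalues of H: -5, 0.
H has a zero eigenvalue (singular; negative semidefinite but not definite), so H is neither positive definite, negative definite, nor indefinite. The second-order test alone is inconclusive -> degen.
(Indeed, f is constant along the null direction of H through x*, so x* is not a strict local extremum.)

degen


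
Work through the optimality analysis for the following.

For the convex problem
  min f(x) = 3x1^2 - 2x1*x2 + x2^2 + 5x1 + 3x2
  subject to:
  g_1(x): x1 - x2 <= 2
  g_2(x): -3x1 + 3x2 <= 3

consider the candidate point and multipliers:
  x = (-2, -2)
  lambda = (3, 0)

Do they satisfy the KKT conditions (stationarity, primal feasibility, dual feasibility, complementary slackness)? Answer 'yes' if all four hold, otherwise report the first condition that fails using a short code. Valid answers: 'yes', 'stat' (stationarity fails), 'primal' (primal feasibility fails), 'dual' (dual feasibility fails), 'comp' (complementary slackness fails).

Gradient of f: grad f(x) = Q x + c = (-3, 3)
Constraint values g_i(x) = a_i^T x - b_i:
  g_1((-2, -2)) = -2
  g_2((-2, -2)) = -3
Stationarity residual: grad f(x) + sum_i lambda_i a_i = (0, 0)
  -> stationarity OK
Primal feasibility (all g_i <= 0): OK
Dual feasibility (all lambda_i >= 0): OK
Complementary slackness (lambda_i * g_i(x) = 0 for all i): FAILS

Verdict: the first failing condition is complementary_slackness -> comp.

comp


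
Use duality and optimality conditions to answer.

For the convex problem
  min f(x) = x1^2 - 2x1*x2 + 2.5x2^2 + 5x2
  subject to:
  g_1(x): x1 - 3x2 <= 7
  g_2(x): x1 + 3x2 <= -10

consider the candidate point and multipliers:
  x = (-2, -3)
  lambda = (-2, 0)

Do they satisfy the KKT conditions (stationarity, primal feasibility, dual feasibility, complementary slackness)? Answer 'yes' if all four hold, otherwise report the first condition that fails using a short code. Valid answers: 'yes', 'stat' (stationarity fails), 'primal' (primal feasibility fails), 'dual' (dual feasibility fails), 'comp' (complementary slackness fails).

Gradient of f: grad f(x) = Q x + c = (2, -6)
Constraint values g_i(x) = a_i^T x - b_i:
  g_1((-2, -3)) = 0
  g_2((-2, -3)) = -1
Stationarity residual: grad f(x) + sum_i lambda_i a_i = (0, 0)
  -> stationarity OK
Primal feasibility (all g_i <= 0): OK
Dual feasibility (all lambda_i >= 0): FAILS
Complementary slackness (lambda_i * g_i(x) = 0 for all i): OK

Verdict: the first failing condition is dual_feasibility -> dual.

dual


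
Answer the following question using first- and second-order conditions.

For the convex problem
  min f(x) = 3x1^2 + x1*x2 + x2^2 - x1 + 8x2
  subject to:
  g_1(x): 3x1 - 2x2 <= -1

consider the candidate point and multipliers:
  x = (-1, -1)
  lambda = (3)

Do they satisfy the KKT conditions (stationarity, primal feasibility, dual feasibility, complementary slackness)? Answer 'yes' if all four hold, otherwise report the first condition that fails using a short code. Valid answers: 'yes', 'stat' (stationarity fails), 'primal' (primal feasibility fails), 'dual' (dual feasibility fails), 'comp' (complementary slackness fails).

Gradient of f: grad f(x) = Q x + c = (-8, 5)
Constraint values g_i(x) = a_i^T x - b_i:
  g_1((-1, -1)) = 0
Stationarity residual: grad f(x) + sum_i lambda_i a_i = (1, -1)
  -> stationarity FAILS
Primal feasibility (all g_i <= 0): OK
Dual feasibility (all lambda_i >= 0): OK
Complementary slackness (lambda_i * g_i(x) = 0 for all i): OK

Verdict: the first failing condition is stationarity -> stat.

stat


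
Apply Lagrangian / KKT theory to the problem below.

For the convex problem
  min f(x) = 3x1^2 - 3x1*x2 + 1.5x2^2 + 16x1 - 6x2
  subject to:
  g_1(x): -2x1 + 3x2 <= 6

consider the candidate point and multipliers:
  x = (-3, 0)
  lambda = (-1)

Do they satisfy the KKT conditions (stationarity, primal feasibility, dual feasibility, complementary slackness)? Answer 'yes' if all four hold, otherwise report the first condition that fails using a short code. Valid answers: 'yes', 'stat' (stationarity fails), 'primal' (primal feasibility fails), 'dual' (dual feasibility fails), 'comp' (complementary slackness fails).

Gradient of f: grad f(x) = Q x + c = (-2, 3)
Constraint values g_i(x) = a_i^T x - b_i:
  g_1((-3, 0)) = 0
Stationarity residual: grad f(x) + sum_i lambda_i a_i = (0, 0)
  -> stationarity OK
Primal feasibility (all g_i <= 0): OK
Dual feasibility (all lambda_i >= 0): FAILS
Complementary slackness (lambda_i * g_i(x) = 0 for all i): OK

Verdict: the first failing condition is dual_feasibility -> dual.

dual


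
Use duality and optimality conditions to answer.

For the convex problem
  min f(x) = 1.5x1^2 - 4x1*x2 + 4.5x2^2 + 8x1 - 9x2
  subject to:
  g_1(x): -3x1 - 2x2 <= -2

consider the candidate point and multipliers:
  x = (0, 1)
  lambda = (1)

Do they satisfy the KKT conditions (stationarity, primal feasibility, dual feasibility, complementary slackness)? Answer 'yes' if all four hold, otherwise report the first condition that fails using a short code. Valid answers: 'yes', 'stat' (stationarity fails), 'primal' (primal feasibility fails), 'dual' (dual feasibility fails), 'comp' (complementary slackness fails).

Gradient of f: grad f(x) = Q x + c = (4, 0)
Constraint values g_i(x) = a_i^T x - b_i:
  g_1((0, 1)) = 0
Stationarity residual: grad f(x) + sum_i lambda_i a_i = (1, -2)
  -> stationarity FAILS
Primal feasibility (all g_i <= 0): OK
Dual feasibility (all lambda_i >= 0): OK
Complementary slackness (lambda_i * g_i(x) = 0 for all i): OK

Verdict: the first failing condition is stationarity -> stat.

stat


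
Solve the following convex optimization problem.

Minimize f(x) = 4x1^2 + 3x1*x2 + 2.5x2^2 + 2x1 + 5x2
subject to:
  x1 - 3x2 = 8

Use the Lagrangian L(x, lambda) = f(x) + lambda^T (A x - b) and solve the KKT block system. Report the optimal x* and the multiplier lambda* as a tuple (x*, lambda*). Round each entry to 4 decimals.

Form the Lagrangian:
  L(x, lambda) = (1/2) x^T Q x + c^T x + lambda^T (A x - b)
Stationarity (grad_x L = 0): Q x + c + A^T lambda = 0.
Primal feasibility: A x = b.

This gives the KKT block system:
  [ Q   A^T ] [ x     ]   [-c ]
  [ A    0  ] [ lambda ] = [ b ]

Solving the linear system:
  x*      = (0.8316, -2.3895)
  lambda* = (-1.4842)
  f(x*)   = 0.7947

x* = (0.8316, -2.3895), lambda* = (-1.4842)


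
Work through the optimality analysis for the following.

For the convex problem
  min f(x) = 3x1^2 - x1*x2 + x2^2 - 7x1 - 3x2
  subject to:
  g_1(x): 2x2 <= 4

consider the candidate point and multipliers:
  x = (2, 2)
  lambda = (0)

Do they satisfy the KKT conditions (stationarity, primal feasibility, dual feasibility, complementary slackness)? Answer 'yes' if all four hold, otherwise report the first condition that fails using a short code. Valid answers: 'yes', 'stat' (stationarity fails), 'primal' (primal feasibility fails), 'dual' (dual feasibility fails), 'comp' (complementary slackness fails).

Gradient of f: grad f(x) = Q x + c = (3, -1)
Constraint values g_i(x) = a_i^T x - b_i:
  g_1((2, 2)) = 0
Stationarity residual: grad f(x) + sum_i lambda_i a_i = (3, -1)
  -> stationarity FAILS
Primal feasibility (all g_i <= 0): OK
Dual feasibility (all lambda_i >= 0): OK
Complementary slackness (lambda_i * g_i(x) = 0 for all i): OK

Verdict: the first failing condition is stationarity -> stat.

stat


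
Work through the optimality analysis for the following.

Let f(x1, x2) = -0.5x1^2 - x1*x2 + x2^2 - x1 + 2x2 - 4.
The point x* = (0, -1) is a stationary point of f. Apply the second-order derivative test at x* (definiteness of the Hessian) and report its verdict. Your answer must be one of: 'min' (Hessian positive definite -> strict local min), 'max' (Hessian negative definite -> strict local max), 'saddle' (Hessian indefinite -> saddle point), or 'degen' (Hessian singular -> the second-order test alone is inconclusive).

Compute the Hessian H = grad^2 f:
  H = [[-1, -1], [-1, 2]]
Verify stationarity: grad f(x*) = H x* + g = (0, 0).
Eigenvalues of H: -1.3028, 2.3028.
Eigenvalues have mixed signs, so H is indefinite -> x* is a saddle point.

saddle


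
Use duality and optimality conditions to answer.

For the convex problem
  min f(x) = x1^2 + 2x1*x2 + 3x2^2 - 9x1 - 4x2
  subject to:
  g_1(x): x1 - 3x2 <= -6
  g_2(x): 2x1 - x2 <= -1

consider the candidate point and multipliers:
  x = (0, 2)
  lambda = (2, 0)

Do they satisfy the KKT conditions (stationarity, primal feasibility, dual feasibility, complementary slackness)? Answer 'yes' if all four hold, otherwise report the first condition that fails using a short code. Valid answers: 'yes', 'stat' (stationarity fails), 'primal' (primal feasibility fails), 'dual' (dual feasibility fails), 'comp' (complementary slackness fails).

Gradient of f: grad f(x) = Q x + c = (-5, 8)
Constraint values g_i(x) = a_i^T x - b_i:
  g_1((0, 2)) = 0
  g_2((0, 2)) = -1
Stationarity residual: grad f(x) + sum_i lambda_i a_i = (-3, 2)
  -> stationarity FAILS
Primal feasibility (all g_i <= 0): OK
Dual feasibility (all lambda_i >= 0): OK
Complementary slackness (lambda_i * g_i(x) = 0 for all i): OK

Verdict: the first failing condition is stationarity -> stat.

stat


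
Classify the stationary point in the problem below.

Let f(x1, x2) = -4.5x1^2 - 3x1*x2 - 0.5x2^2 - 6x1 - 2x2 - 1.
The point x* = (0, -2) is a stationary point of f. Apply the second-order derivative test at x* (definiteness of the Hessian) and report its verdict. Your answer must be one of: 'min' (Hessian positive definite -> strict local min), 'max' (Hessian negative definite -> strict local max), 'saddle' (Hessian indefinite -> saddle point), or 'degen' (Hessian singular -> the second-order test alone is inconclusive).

Compute the Hessian H = grad^2 f:
  H = [[-9, -3], [-3, -1]]
Verify stationarity: grad f(x*) = H x* + g = (0, 0).
Eigenvalues of H: -10, 0.
H has a zero eigenvalue (singular; negative semidefinite but not definite), so H is neither positive definite, negative definite, nor indefinite. The second-order test alone is inconclusive -> degen.
(Indeed, f is constant along the null direction of H through x*, so x* is not a strict local extremum.)

degen


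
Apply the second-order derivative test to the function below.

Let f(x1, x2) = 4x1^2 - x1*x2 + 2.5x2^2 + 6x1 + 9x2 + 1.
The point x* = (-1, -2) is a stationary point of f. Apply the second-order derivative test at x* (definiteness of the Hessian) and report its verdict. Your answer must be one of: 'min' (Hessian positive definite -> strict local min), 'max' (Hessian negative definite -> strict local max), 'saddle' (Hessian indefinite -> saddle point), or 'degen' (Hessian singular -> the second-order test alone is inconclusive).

Compute the Hessian H = grad^2 f:
  H = [[8, -1], [-1, 5]]
Verify stationarity: grad f(x*) = H x* + g = (0, 0).
Eigenvalues of H: 4.6972, 8.3028.
Both eigenvalues > 0, so H is positive definite -> x* is a strict local min.

min


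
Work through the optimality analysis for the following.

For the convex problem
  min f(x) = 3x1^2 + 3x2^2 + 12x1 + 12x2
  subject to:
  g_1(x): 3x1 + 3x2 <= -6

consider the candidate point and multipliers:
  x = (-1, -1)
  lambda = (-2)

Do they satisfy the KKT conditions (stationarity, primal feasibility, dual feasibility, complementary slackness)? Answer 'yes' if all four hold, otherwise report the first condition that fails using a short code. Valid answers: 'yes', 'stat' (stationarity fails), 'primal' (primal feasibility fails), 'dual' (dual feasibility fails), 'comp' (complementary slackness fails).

Gradient of f: grad f(x) = Q x + c = (6, 6)
Constraint values g_i(x) = a_i^T x - b_i:
  g_1((-1, -1)) = 0
Stationarity residual: grad f(x) + sum_i lambda_i a_i = (0, 0)
  -> stationarity OK
Primal feasibility (all g_i <= 0): OK
Dual feasibility (all lambda_i >= 0): FAILS
Complementary slackness (lambda_i * g_i(x) = 0 for all i): OK

Verdict: the first failing condition is dual_feasibility -> dual.

dual


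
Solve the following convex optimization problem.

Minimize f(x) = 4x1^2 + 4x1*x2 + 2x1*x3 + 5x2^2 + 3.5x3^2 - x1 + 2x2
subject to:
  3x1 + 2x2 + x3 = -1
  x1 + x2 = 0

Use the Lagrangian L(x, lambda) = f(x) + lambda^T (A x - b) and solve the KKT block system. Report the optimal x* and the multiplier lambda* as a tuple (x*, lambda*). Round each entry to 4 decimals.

Form the Lagrangian:
  L(x, lambda) = (1/2) x^T Q x + c^T x + lambda^T (A x - b)
Stationarity (grad_x L = 0): Q x + c + A^T lambda = 0.
Primal feasibility: A x = b.

This gives the KKT block system:
  [ Q   A^T ] [ x     ]   [-c ]
  [ A    0  ] [ lambda ] = [ b ]

Solving the linear system:
  x*      = (-0.1538, 0.1538, -0.8462)
  lambda* = (6.2308, -15.3846)
  f(x*)   = 3.3462

x* = (-0.1538, 0.1538, -0.8462), lambda* = (6.2308, -15.3846)


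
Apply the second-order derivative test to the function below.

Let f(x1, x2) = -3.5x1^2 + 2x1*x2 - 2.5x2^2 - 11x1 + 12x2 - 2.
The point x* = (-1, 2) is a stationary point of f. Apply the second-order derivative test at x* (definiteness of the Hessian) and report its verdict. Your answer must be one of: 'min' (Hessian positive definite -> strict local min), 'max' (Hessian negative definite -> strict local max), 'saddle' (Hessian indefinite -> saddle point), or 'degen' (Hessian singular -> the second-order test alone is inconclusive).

Compute the Hessian H = grad^2 f:
  H = [[-7, 2], [2, -5]]
Verify stationarity: grad f(x*) = H x* + g = (0, 0).
Eigenvalues of H: -8.2361, -3.7639.
Both eigenvalues < 0, so H is negative definite -> x* is a strict local max.

max


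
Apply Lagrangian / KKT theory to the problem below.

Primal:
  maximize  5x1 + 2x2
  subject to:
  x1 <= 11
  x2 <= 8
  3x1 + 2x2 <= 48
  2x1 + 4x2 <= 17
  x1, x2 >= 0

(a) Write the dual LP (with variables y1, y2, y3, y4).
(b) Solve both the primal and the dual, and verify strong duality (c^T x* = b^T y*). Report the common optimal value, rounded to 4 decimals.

The standard primal-dual pair for 'max c^T x s.t. A x <= b, x >= 0' is:
  Dual:  min b^T y  s.t.  A^T y >= c,  y >= 0.

So the dual LP is:
  minimize  11y1 + 8y2 + 48y3 + 17y4
  subject to:
    y1 + 3y3 + 2y4 >= 5
    y2 + 2y3 + 4y4 >= 2
    y1, y2, y3, y4 >= 0

Solving the primal: x* = (8.5, 0).
  primal value c^T x* = 42.5.
Solving the dual: y* = (0, 0, 0, 2.5).
  dual value b^T y* = 42.5.
Strong duality: c^T x* = b^T y*. Confirmed.

42.5
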